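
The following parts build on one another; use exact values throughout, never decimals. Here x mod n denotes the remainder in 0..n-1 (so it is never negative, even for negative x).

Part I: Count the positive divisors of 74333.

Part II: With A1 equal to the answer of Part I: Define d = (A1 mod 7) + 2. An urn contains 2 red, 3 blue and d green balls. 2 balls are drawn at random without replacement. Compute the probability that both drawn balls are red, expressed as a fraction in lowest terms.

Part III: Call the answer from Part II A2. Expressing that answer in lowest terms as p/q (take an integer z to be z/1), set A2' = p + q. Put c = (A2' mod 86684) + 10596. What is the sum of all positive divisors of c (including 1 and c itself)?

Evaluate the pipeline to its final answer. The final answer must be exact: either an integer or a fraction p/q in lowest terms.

10664

Part I: 74333 = 7^2 * 37 * 41; number of divisors = (2+1) * (1+1) * (1+1) = 12; answer 12
Part II: A1 = 12; d = 7; total draws C(12,2) = 66; favorable C(2,2) = 1; P = 1/66; answer 1/66
Part III: A2 = 1/66; threaded value p + q = 67; c = 10663; 10663 is prime, so its only divisors are 1 and 10663; sigma = 1 + 10663 = 10664; answer 10664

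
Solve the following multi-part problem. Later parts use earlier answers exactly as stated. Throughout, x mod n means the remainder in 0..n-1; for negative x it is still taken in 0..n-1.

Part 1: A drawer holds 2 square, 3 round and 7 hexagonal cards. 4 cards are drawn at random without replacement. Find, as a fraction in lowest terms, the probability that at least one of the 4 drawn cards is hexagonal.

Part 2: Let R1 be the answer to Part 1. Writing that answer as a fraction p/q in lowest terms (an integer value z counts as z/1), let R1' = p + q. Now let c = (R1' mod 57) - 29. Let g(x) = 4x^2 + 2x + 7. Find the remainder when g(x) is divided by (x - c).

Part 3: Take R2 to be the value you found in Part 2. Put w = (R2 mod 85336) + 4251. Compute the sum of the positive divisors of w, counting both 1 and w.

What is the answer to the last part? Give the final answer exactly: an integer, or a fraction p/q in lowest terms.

Part 1: total draws C(12,4) = 495; complement C(5,4) = 5; favorable 495 - 5 = 490; P = 98/99; answer 98/99
Part 2: R1 = 98/99; threaded value p + q = 197; c = -3; remainder = value at the root: 4*(-3)^2 + 2*(-3)^1 + 7 = (36) + (-6) + (7) = 37; answer 37
Part 3: R2 = 37; w = 4288; 4288 = 2^6 * 67; sigma = (1 + 2 + 4 + 8 + 16 + 32 + 64) * (1 + 67) = 127 * 68 = 8636; answer 8636

8636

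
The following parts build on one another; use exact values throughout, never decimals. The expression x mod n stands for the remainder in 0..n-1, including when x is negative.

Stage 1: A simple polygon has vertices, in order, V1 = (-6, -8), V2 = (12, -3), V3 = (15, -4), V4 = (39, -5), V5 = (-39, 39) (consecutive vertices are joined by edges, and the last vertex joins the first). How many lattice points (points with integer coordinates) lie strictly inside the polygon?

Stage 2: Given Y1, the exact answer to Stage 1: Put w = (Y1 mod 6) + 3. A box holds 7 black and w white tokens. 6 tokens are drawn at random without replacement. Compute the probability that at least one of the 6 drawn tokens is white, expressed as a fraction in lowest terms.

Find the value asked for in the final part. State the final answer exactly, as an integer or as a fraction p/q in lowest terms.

428/429

Stage 1: cross terms: (-6*-3 - 12*-8)=114, (12*-4 - 15*-3)=-3, (15*-5 - 39*-4)=81, (39*39 - -39*-5)=1326, (-39*-8 - -6*39)=546; twice the area = |2064| = 2064; area = 1032; boundary points = 1 + 1 + 1 + 2 + 1 = 6; strictly interior points = area - boundary/2 + 1 = 1030; answer 1030
Stage 2: Y1 = 1030; w = 7; total draws C(14,6) = 3003; complement C(7,6) = 7; favorable 3003 - 7 = 2996; P = 428/429; answer 428/429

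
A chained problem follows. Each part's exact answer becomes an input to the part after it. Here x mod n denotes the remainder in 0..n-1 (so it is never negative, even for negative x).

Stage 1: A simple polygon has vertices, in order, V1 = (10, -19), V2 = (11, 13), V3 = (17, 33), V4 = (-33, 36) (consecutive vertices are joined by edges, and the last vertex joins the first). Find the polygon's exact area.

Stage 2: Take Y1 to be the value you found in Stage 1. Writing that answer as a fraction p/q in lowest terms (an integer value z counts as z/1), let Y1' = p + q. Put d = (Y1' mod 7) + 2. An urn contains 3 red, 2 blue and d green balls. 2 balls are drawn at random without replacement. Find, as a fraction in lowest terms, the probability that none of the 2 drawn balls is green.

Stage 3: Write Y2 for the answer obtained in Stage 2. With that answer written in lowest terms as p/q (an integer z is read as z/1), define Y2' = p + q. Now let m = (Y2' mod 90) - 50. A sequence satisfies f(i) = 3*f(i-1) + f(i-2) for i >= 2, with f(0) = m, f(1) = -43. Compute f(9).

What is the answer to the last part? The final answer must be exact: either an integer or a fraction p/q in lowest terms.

-679447

Stage 1: cross terms: (10*13 - 11*-19)=339, (11*33 - 17*13)=142, (17*36 - -33*33)=1701, (-33*-19 - 10*36)=267; twice the area = |2449| = 2449; area = 2449/2; answer 2449/2
Stage 2: Y1 = 2449/2; threaded value p + q = 2451; d = 3; total draws C(8,2) = 28; favorable C(5,2) = 10; P = 5/14; answer 5/14
Stage 3: Y2 = 5/14; threaded value p + q = 19; m = -31; f(2) = 3*(-43) + 1*(-31) = -160; iterating: f(2)=-160, f(3)=-523, f(4)=-1729, f(5)=-5710, f(6)=-18859, f(7)=-62287, f(8)=-205720, f(9)=-679447; answer -679447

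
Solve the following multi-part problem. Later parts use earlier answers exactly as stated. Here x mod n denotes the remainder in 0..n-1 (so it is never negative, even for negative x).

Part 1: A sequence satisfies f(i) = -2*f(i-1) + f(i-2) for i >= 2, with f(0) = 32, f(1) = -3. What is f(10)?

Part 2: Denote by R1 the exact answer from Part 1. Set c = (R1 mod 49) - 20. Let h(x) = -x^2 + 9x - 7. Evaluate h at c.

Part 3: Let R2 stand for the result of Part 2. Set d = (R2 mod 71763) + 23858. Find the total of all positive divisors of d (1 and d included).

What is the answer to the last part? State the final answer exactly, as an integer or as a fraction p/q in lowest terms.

271908

Part 1: f(2) = -2*(-3) + 1*(32) = 38; iterating: f(2)=38, f(3)=-79, f(4)=196, f(5)=-471, f(6)=1138, f(7)=-2747, f(8)=6632, f(9)=-16011, f(10)=38654; answer 38654
Part 2: R1 = 38654; c = 22; -1*(22)^2 + 9*(22)^1 - 7 = (-484) + (198) + (-7) = -293; answer -293
Part 3: R2 = -293; d = 95328; 95328 = 2^5 * 3^2 * 331; sigma = (1 + 2 + 4 + 8 + 16 + 32) * (1 + 3 + 9) * (1 + 331) = 63 * 13 * 332 = 271908; answer 271908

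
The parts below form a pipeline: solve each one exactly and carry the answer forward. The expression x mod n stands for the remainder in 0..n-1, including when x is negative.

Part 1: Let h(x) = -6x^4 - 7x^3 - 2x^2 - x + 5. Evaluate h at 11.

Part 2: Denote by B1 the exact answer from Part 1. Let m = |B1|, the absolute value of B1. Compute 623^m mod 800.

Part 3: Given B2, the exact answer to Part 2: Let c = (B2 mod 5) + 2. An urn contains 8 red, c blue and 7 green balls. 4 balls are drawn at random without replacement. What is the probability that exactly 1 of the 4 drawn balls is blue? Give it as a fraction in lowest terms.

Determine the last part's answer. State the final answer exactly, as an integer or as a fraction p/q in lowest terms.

455/969

Part 1: -6*(11)^4 - 7*(11)^3 - 2*(11)^2 - 1*(11)^1 + 5 = (-87846) + (-9317) + (-242) + (-11) + (5) = -97411; answer -97411
Part 2: B1 = -97411; m = 97411; squarings mod 800: 623^1=623, 623^2=129, 623^4=641, 623^8=481, 623^16=161, 623^32=321, 623^64=641, 623^128=481, 623^256=161, 623^512=321, 623^1024=641, 623^2048=481, 623^4096=161, 623^8192=321, 623^16384=641, 623^32768=481, 623^65536=161; 623^97411 = 623^1 * 623^2 * 623^128 * 623^1024 * 623^2048 * 623^4096 * 623^8192 * 623^16384 * 623^65536 = 527 (mod 800); answer 527
Part 3: B2 = 527; c = 4; total draws C(19,4) = 3876; favorable C(4,1)*C(15,3) = 1820; P = 455/969; answer 455/969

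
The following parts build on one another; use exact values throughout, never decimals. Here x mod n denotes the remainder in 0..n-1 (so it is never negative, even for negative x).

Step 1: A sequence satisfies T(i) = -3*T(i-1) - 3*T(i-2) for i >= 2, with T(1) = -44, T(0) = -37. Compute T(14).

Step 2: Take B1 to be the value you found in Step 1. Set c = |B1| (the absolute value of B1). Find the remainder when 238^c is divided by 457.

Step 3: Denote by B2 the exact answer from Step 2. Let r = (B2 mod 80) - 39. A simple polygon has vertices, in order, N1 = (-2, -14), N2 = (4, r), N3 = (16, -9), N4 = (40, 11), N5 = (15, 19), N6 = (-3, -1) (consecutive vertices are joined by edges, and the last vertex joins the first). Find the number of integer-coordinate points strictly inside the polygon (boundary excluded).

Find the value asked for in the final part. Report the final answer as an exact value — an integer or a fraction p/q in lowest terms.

Step 1: T(2) = -3*(-44) - 3*(-37) = 243; iterating: T(2)=243, T(3)=-597, T(4)=1062, T(5)=-1395, T(6)=999, T(7)=1188, T(8)=-6561, T(9)=16119, T(10)=-28674, T(11)=37665, T(12)=-26973, T(13)=-32076, T(14)=177147; answer 177147
Step 2: B1 = 177147; c = 177147; squarings mod 457: 238^1=238, 238^2=433, 238^4=119, 238^8=451, 238^16=36, 238^32=382, 238^64=141, 238^128=230, 238^256=345, 238^512=205, 238^1024=438, 238^2048=361, 238^4096=76, 238^8192=292, 238^16384=262, 238^32768=94, 238^65536=153, 238^131072=102; 238^177147 = 238^1 * 238^2 * 238^8 * 238^16 * 238^32 * 238^64 * 238^128 * 238^256 * 238^512 * 238^4096 * 238^8192 * 238^32768 * 238^131072 = 8 (mod 457); answer 8
Step 3: B2 = 8; r = -31; cross terms: (-2*-31 - 4*-14)=118, (4*-9 - 16*-31)=460, (16*11 - 40*-9)=536, (40*19 - 15*11)=595, (15*-1 - -3*19)=42, (-3*-14 - -2*-1)=40; twice the area = |1791| = 1791; area = 1791/2; boundary points = 1 + 2 + 4 + 1 + 2 + 1 = 11; strictly interior points = area - boundary/2 + 1 = 891; answer 891

891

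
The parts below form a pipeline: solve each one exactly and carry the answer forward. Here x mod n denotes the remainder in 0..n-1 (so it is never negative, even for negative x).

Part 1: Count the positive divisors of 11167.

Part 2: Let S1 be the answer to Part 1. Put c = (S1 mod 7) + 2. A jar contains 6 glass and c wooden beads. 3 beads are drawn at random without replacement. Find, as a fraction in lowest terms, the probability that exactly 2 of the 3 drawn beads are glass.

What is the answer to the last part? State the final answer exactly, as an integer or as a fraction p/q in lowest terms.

9/22

Part 1: 11167 = 13 * 859; number of divisors = (1+1) * (1+1) = 4; answer 4
Part 2: S1 = 4; c = 6; total draws C(12,3) = 220; favorable C(6,2)*C(6,1) = 90; P = 9/22; answer 9/22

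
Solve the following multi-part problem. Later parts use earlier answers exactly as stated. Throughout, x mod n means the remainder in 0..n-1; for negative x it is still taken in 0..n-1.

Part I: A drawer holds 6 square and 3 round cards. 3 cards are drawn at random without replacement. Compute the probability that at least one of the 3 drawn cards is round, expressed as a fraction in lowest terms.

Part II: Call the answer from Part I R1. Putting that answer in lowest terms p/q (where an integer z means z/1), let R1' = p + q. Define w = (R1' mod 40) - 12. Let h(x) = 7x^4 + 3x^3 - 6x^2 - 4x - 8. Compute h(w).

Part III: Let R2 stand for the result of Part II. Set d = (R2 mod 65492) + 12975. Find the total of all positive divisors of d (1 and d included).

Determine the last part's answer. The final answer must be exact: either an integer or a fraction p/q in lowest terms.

Part I: total draws C(9,3) = 84; complement C(6,3) = 20; favorable 84 - 20 = 64; P = 16/21; answer 16/21
Part II: R1 = 16/21; threaded value p + q = 37; w = 25; 7*(25)^4 + 3*(25)^3 - 6*(25)^2 - 4*(25)^1 - 8 = (2734375) + (46875) + (-3750) + (-100) + (-8) = 2777392; answer 2777392
Part III: R2 = 2777392; d = 39703; 39703 is prime, so its only divisors are 1 and 39703; sigma = 1 + 39703 = 39704; answer 39704

39704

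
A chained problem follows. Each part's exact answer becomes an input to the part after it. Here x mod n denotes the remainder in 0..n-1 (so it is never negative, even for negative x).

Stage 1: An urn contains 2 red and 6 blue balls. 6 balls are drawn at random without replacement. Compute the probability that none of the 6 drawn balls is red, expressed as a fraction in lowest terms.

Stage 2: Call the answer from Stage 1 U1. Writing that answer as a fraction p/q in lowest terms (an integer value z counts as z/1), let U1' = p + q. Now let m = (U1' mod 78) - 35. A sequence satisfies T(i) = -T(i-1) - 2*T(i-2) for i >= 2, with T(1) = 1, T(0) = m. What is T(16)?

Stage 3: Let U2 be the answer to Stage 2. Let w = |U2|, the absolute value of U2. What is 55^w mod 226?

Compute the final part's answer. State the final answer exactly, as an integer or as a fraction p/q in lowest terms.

159

Stage 1: total draws C(8,6) = 28; favorable C(6,6) = 1; P = 1/28; answer 1/28
Stage 2: U1 = 1/28; threaded value p + q = 29; m = -6; T(2) = -1*(1) - 2*(-6) = 11; iterating: T(2)=11, T(3)=-13, T(4)=-9, T(5)=35, T(6)=-17, T(7)=-53, T(8)=87, T(9)=19, T(10)=-193, T(11)=155, T(12)=231, T(13)=-541, T(14)=79, T(15)=1003, T(16)=-1161; answer -1161
Stage 3: U2 = -1161; w = 1161; squarings mod 226: 55^1=55, 55^2=87, 55^4=111, 55^8=117, 55^16=129, 55^32=143, 55^64=109, 55^128=129, 55^256=143, 55^512=109, 55^1024=129; 55^1161 = 55^1 * 55^8 * 55^128 * 55^1024 = 159 (mod 226); answer 159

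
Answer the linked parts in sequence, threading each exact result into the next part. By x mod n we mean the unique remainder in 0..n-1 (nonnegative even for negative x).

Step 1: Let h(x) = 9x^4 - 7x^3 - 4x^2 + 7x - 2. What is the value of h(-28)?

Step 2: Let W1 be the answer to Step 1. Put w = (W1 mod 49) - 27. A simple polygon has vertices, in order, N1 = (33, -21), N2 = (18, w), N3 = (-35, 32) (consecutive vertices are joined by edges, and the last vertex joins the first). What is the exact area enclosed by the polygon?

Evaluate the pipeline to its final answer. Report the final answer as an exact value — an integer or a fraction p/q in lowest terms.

Step 1: 9*(-28)^4 - 7*(-28)^3 - 4*(-28)^2 + 7*(-28)^1 - 2 = (5531904) + (153664) + (-3136) + (-196) + (-2) = 5682234; answer 5682234
Step 2: W1 = 5682234; w = 20; cross terms: (33*20 - 18*-21)=1038, (18*32 - -35*20)=1276, (-35*-21 - 33*32)=-321; twice the area = |1993| = 1993; area = 1993/2; answer 1993/2

1993/2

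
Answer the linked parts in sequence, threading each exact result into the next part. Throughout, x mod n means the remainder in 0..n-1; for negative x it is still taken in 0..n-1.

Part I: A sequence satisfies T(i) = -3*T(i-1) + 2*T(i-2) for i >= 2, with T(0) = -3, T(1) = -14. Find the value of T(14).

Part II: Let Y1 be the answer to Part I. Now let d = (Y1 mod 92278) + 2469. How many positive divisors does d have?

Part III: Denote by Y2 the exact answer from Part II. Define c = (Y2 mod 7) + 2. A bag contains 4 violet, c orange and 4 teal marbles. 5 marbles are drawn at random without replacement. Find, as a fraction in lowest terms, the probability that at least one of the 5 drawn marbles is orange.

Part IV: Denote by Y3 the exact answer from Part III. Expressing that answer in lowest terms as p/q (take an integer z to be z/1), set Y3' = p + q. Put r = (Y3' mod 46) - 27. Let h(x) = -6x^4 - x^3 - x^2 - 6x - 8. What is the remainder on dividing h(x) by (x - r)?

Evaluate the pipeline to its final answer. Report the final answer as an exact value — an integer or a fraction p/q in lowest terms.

Part I: T(2) = -3*(-14) + 2*(-3) = 36; iterating: T(2)=36, T(3)=-136, T(4)=480, T(5)=-1712, T(6)=6096, T(7)=-21712, T(8)=77328, T(9)=-275408, T(10)=980880, T(11)=-3493456, T(12)=12442128, T(13)=-44313296, T(14)=157824144; answer 157824144
Part II: Y1 = 157824144; d = 31233; 31233 = 3 * 29 * 359; number of divisors = (1+1) * (1+1) * (1+1) = 8; answer 8
Part III: Y2 = 8; c = 3; total draws C(11,5) = 462; complement C(8,5) = 56; favorable 462 - 56 = 406; P = 29/33; answer 29/33
Part IV: Y3 = 29/33; threaded value p + q = 62; r = -11; remainder = value at the root: -6*(-11)^4 - 1*(-11)^3 - 1*(-11)^2 - 6*(-11)^1 - 8 = (-87846) + (1331) + (-121) + (66) + (-8) = -86578; answer -86578

-86578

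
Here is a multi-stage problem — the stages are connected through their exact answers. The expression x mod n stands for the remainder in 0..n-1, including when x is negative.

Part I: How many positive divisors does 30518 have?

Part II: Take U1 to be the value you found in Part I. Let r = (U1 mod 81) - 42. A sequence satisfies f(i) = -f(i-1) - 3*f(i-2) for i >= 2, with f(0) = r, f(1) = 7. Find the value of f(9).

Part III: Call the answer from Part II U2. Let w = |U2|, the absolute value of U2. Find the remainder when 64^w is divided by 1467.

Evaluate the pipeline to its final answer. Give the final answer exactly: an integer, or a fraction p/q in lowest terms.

Part I: 30518 = 2 * 15259; number of divisors = (1+1) * (1+1) = 4; answer 4
Part II: U1 = 4; r = -38; f(2) = -1*(7) - 3*(-38) = 107; iterating: f(2)=107, f(3)=-128, f(4)=-193, f(5)=577, f(6)=2, f(7)=-1733, f(8)=1727, f(9)=3472; answer 3472
Part III: U2 = 3472; w = 3472; squarings mod 1467: 64^1=64, 64^2=1162, 64^4=604, 64^8=1000, 64^16=973, 64^32=514, 64^64=136, 64^128=892, 64^256=550, 64^512=298, 64^1024=784, 64^2048=1450; 64^3472 = 64^16 * 64^128 * 64^256 * 64^1024 * 64^2048 = 973 (mod 1467); answer 973

973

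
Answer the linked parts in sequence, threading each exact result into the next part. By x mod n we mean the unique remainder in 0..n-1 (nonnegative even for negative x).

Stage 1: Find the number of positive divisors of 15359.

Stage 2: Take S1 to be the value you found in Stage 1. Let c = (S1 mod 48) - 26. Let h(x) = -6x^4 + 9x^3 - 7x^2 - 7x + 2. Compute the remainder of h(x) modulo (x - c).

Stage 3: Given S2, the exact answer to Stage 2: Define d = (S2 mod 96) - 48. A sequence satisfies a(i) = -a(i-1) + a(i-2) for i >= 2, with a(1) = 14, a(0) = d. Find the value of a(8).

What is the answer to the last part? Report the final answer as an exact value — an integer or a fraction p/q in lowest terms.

44

Stage 1: 15359 is prime, so its only divisors are 1 and 15359; count = 2; answer 2
Stage 2: S1 = 2; c = -24; remainder = value at the root: -6*(-24)^4 + 9*(-24)^3 - 7*(-24)^2 - 7*(-24)^1 + 2 = (-1990656) + (-124416) + (-4032) + (168) + (2) = -2118934; answer -2118934
Stage 3: S2 = -2118934; d = 26; a(2) = -1*(14) + 1*(26) = 12; iterating: a(2)=12, a(3)=2, a(4)=10, a(5)=-8, a(6)=18, a(7)=-26, a(8)=44; answer 44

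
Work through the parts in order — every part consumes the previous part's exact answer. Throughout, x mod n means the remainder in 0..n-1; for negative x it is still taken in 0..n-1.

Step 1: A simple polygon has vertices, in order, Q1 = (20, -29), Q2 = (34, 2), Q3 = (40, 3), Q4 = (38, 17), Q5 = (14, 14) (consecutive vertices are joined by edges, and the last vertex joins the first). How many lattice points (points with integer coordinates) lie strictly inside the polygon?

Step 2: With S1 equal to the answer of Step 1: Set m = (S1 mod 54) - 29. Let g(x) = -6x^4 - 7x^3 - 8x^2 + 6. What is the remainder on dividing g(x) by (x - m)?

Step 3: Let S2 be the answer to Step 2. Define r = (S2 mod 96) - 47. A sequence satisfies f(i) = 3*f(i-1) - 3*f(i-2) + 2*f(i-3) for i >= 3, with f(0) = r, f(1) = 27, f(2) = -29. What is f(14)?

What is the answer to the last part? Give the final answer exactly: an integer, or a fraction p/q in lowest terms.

-382229

Step 1: cross terms: (20*2 - 34*-29)=1026, (34*3 - 40*2)=22, (40*17 - 38*3)=566, (38*14 - 14*17)=294, (14*-29 - 20*14)=-686; twice the area = |1222| = 1222; area = 611; boundary points = 1 + 1 + 2 + 3 + 1 = 8; strictly interior points = area - boundary/2 + 1 = 608; answer 608
Step 2: S1 = 608; m = -15; remainder = value at the root: -6*(-15)^4 - 7*(-15)^3 - 8*(-15)^2 + 6 = (-303750) + (23625) + (-1800) + (6) = -281919; answer -281919
Step 3: S2 = -281919; r = -14; f(3) = 3*(-29) - 3*(27) + 2*(-14) = -196; iterating: f(3)=-196, f(4)=-447, f(5)=-811, f(6)=-1484, f(7)=-2913, f(8)=-5909, f(9)=-11956, f(10)=-23967, f(11)=-47851, f(12)=-95564, f(13)=-191073, f(14)=-382229; answer -382229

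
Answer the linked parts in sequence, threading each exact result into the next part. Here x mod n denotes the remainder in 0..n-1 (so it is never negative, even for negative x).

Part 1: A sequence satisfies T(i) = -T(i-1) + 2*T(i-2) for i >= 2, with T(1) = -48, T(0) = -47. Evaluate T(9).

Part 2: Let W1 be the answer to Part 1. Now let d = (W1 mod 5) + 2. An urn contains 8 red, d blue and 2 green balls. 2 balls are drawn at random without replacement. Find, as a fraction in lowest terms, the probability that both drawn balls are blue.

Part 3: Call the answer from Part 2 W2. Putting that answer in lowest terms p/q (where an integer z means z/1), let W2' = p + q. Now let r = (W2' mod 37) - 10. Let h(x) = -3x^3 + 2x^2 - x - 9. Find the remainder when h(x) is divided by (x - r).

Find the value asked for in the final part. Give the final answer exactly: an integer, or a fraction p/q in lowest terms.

-6275

Part 1: T(2) = -1*(-48) + 2*(-47) = -46; iterating: T(2)=-46, T(3)=-50, T(4)=-42, T(5)=-58, T(6)=-26, T(7)=-90, T(8)=38, T(9)=-218; answer -218
Part 2: W1 = -218; d = 4; total draws C(14,2) = 91; favorable C(4,2) = 6; P = 6/91; answer 6/91
Part 3: W2 = 6/91; threaded value p + q = 97; r = 13; remainder = value at the root: -3*(13)^3 + 2*(13)^2 - 1*(13)^1 - 9 = (-6591) + (338) + (-13) + (-9) = -6275; answer -6275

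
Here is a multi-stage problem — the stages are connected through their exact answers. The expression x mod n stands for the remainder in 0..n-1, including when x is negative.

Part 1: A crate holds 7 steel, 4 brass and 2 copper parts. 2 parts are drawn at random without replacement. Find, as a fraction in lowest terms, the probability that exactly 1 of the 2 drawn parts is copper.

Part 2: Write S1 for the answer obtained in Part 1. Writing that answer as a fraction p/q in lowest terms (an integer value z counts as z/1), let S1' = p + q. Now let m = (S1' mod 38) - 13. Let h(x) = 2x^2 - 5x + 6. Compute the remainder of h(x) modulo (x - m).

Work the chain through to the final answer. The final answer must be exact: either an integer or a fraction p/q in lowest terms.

Part 1: total draws C(13,2) = 78; favorable C(2,1)*C(11,1) = 22; P = 11/39; answer 11/39
Part 2: S1 = 11/39; threaded value p + q = 50; m = -1; remainder = value at the root: 2*(-1)^2 - 5*(-1)^1 + 6 = (2) + (5) + (6) = 13; answer 13

13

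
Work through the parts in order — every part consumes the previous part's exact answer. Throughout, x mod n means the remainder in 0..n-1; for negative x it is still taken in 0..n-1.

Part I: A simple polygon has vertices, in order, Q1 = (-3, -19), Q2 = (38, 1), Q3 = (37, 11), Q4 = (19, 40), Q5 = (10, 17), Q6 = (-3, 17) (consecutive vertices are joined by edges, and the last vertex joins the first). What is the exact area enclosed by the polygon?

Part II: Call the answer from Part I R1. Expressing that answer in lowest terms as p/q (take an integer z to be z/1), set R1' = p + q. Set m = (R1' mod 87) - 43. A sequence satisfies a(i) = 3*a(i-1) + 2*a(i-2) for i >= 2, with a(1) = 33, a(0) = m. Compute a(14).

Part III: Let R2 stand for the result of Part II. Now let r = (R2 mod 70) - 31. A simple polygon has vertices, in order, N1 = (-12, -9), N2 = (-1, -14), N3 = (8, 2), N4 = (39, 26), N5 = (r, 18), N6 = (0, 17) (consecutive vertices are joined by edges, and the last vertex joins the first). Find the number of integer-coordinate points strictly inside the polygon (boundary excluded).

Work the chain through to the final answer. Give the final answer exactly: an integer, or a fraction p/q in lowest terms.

668

Part I: cross terms: (-3*1 - 38*-19)=719, (38*11 - 37*1)=381, (37*40 - 19*11)=1271, (19*17 - 10*40)=-77, (10*17 - -3*17)=221, (-3*-19 - -3*17)=108; twice the area = |2623| = 2623; area = 2623/2; answer 2623/2
Part II: R1 = 2623/2; threaded value p + q = 2625; m = -28; a(2) = 3*(33) + 2*(-28) = 43; iterating: a(2)=43, a(3)=195, a(4)=671, a(5)=2403, a(6)=8551, a(7)=30459, a(8)=108479, a(9)=386355, a(10)=1376023, a(11)=4900779, a(12)=17454383, a(13)=62164707, a(14)=221402887; answer 221402887
Part III: R2 = 221402887; r = -4; cross terms: (-12*-14 - -1*-9)=159, (-1*2 - 8*-14)=110, (8*26 - 39*2)=130, (39*18 - -4*26)=806, (-4*17 - 0*18)=-68, (0*-9 - -12*17)=204; twice the area = |1341| = 1341; area = 1341/2; boundary points = 1 + 1 + 1 + 1 + 1 + 2 = 7; strictly interior points = area - boundary/2 + 1 = 668; answer 668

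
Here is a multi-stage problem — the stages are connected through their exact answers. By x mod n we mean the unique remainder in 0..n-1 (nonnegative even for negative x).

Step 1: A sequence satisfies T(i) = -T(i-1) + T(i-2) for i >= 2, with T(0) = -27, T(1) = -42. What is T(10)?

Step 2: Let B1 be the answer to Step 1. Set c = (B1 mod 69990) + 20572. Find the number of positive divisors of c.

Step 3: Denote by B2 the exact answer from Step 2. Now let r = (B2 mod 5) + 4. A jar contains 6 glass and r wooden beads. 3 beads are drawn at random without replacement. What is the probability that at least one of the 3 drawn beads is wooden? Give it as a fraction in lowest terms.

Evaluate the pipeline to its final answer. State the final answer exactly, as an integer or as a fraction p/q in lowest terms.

133/143

Step 1: T(2) = -1*(-42) + 1*(-27) = 15; iterating: T(2)=15, T(3)=-57, T(4)=72, T(5)=-129, T(6)=201, T(7)=-330, T(8)=531, T(9)=-861, T(10)=1392; answer 1392
Step 2: B1 = 1392; c = 21964; 21964 = 2^2 * 17^2 * 19; number of divisors = (2+1) * (2+1) * (1+1) = 18; answer 18
Step 3: B2 = 18; r = 7; total draws C(13,3) = 286; complement C(6,3) = 20; favorable 286 - 20 = 266; P = 133/143; answer 133/143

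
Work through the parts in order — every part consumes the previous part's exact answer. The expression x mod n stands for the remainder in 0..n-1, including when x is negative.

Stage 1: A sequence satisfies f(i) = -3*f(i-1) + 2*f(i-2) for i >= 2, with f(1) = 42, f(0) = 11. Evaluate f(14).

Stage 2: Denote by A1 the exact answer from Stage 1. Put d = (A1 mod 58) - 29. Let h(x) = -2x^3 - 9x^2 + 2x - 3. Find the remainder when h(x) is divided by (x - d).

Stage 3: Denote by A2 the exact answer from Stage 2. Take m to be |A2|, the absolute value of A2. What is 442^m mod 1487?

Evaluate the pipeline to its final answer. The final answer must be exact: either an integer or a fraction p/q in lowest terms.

Stage 1: f(2) = -3*(42) + 2*(11) = -104; iterating: f(2)=-104, f(3)=396, f(4)=-1396, f(5)=4980, f(6)=-17732, f(7)=63156, f(8)=-224932, f(9)=801108, f(10)=-2853188, f(11)=10161780, f(12)=-36191716, f(13)=128898708, f(14)=-459079556; answer -459079556
Stage 2: A1 = -459079556; d = -15; remainder = value at the root: -2*(-15)^3 - 9*(-15)^2 + 2*(-15)^1 - 3 = (6750) + (-2025) + (-30) + (-3) = 4692; answer 4692
Stage 3: A2 = 4692; m = 4692; squarings mod 1487: 442^1=442, 442^2=567, 442^4=297, 442^8=476, 442^16=552, 442^32=1356, 442^64=804, 442^128=1058, 442^256=1140, 442^512=1449, 442^1024=1444, 442^2048=362, 442^4096=188; 442^4692 = 442^4 * 442^16 * 442^64 * 442^512 * 442^4096 = 21 (mod 1487); answer 21

21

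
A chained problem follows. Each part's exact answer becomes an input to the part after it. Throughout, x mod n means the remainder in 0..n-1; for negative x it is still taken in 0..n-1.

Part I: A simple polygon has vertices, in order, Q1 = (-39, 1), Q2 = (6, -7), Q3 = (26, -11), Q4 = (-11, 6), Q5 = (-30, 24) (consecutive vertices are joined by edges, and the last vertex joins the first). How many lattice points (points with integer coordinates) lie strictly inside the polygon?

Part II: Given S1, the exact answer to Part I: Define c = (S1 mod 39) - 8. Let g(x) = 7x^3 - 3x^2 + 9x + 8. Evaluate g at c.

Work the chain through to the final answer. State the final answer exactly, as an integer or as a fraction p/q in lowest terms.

Part I: cross terms: (-39*-7 - 6*1)=267, (6*-11 - 26*-7)=116, (26*6 - -11*-11)=35, (-11*24 - -30*6)=-84, (-30*1 - -39*24)=906; twice the area = |1240| = 1240; area = 620; boundary points = 1 + 4 + 1 + 1 + 1 = 8; strictly interior points = area - boundary/2 + 1 = 617; answer 617
Part II: S1 = 617; c = 24; 7*(24)^3 - 3*(24)^2 + 9*(24)^1 + 8 = (96768) + (-1728) + (216) + (8) = 95264; answer 95264

95264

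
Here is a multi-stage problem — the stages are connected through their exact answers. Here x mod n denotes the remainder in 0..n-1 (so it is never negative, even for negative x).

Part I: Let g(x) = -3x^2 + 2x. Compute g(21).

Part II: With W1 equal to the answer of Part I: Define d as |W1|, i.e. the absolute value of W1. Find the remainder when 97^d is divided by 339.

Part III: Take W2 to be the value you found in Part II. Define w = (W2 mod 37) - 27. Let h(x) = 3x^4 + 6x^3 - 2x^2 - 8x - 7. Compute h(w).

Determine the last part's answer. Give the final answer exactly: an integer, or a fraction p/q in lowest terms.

1264321

Part I: -3*(21)^2 + 2*(21)^1 = (-1323) + (42) = -1281; answer -1281
Part II: W1 = -1281; d = 1281; squarings mod 339: 97^1=97, 97^2=256, 97^4=109, 97^8=16, 97^16=256, 97^32=109, 97^64=16, 97^128=256, 97^256=109, 97^512=16, 97^1024=256; 97^1281 = 97^1 * 97^256 * 97^1024 = 112 (mod 339); answer 112
Part III: W2 = 112; w = -26; 3*(-26)^4 + 6*(-26)^3 - 2*(-26)^2 - 8*(-26)^1 - 7 = (1370928) + (-105456) + (-1352) + (208) + (-7) = 1264321; answer 1264321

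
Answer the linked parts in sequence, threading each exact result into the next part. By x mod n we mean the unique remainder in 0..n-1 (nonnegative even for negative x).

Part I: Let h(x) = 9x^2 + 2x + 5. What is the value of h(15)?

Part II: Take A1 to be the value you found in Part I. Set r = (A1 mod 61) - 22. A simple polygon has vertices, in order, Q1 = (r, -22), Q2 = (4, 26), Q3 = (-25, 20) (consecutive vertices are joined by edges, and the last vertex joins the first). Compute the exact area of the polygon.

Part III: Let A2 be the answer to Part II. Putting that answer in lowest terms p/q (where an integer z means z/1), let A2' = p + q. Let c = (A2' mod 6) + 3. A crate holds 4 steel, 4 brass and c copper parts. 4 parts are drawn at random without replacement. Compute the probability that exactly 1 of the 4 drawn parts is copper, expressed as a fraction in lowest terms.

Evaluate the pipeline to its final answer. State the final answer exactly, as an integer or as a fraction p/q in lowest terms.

56/195

Part I: 9*(15)^2 + 2*(15)^1 + 5 = (2025) + (30) + (5) = 2060; answer 2060
Part II: A1 = 2060; r = 25; cross terms: (25*26 - 4*-22)=738, (4*20 - -25*26)=730, (-25*-22 - 25*20)=50; twice the area = |1518| = 1518; area = 759; answer 759
Part III: A2 = 759; threaded value p + q = 760; c = 7; total draws C(15,4) = 1365; favorable C(7,1)*C(8,3) = 392; P = 56/195; answer 56/195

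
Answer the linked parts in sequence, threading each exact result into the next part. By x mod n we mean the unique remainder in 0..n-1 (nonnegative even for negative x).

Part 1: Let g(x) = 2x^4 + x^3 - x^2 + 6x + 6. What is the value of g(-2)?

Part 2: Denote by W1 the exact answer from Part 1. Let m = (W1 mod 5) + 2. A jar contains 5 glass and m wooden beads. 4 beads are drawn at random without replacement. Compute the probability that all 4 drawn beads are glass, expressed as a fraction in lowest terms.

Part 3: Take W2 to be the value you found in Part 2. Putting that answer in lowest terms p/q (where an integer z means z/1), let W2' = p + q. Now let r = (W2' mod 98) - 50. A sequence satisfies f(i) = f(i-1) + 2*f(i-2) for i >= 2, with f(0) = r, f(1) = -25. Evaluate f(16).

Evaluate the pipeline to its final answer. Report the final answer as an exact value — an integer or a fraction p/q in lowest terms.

-174743

Part 1: 2*(-2)^4 + 1*(-2)^3 - 1*(-2)^2 + 6*(-2)^1 + 6 = (32) + (-8) + (-4) + (-12) + (6) = 14; answer 14
Part 2: W1 = 14; m = 6; total draws C(11,4) = 330; favorable C(5,4) = 5; P = 1/66; answer 1/66
Part 3: W2 = 1/66; threaded value p + q = 67; r = 17; f(2) = 1*(-25) + 2*(17) = 9; iterating: f(2)=9, f(3)=-41, f(4)=-23, f(5)=-105, f(6)=-151, f(7)=-361, f(8)=-663, f(9)=-1385, f(10)=-2711, f(11)=-5481, f(12)=-10903, f(13)=-21865, f(14)=-43671, f(15)=-87401, f(16)=-174743; answer -174743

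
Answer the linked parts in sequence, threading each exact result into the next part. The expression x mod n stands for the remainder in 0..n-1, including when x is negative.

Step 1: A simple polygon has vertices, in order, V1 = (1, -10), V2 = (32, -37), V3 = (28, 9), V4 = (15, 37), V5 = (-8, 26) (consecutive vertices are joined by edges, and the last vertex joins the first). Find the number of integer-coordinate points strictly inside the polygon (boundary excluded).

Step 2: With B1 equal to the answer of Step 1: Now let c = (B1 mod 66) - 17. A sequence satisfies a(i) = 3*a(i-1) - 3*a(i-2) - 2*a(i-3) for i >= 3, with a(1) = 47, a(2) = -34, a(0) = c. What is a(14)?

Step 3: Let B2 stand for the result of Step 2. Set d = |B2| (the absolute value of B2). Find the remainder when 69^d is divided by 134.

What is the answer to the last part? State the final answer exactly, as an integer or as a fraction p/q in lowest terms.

Step 1: cross terms: (1*-37 - 32*-10)=283, (32*9 - 28*-37)=1324, (28*37 - 15*9)=901, (15*26 - -8*37)=686, (-8*-10 - 1*26)=54; twice the area = |3248| = 3248; area = 1624; boundary points = 1 + 2 + 1 + 1 + 9 = 14; strictly interior points = area - boundary/2 + 1 = 1618; answer 1618
Step 2: B1 = 1618; c = 17; a(3) = 3*(-34) - 3*(47) - 2*(17) = -277; iterating: a(3)=-277, a(4)=-823, a(5)=-1570, a(6)=-1687, a(7)=1295, a(8)=12086, a(9)=35747, a(10)=68393, a(11)=73766, a(12)=-55375, a(13)=-524209, a(14)=-1554034; answer -1554034
Step 3: B2 = -1554034; d = 1554034; squarings mod 134: 69^1=69, 69^2=71, 69^4=83, 69^8=55, 69^16=77, 69^32=33, 69^64=17, 69^128=21, 69^256=39, 69^512=47, 69^1024=65, 69^2048=71, 69^4096=83, 69^8192=55, 69^16384=77, 69^32768=33, 69^65536=17, 69^131072=21, 69^262144=39, 69^524288=47, 69^1048576=65; 69^1554034 = 69^2 * 69^16 * 69^32 * 69^64 * 69^512 * 69^1024 * 69^4096 * 69^8192 * 69^32768 * 69^65536 * 69^131072 * 69^262144 * 69^1048576 = 17 (mod 134); answer 17

17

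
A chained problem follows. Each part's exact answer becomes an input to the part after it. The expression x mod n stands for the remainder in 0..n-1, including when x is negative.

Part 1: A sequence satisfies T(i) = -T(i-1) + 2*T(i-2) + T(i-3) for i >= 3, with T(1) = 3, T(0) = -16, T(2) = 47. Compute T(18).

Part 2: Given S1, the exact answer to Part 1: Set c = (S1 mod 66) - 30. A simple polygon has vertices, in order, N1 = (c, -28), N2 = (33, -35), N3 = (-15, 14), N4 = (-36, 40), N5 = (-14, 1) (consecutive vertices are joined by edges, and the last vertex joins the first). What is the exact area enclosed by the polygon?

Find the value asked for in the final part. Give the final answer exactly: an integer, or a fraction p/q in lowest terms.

Part 1: T(3) = -1*(47) + 2*(3) + 1*(-16) = -57; iterating: T(3)=-57, T(4)=154, T(5)=-221, T(6)=472, T(7)=-760, T(8)=1483, T(9)=-2531, T(10)=4737, T(11)=-8316, T(12)=15259, T(13)=-27154, T(14)=49356, T(15)=-88405, T(16)=159963, T(17)=-287417, T(18)=518938; answer 518938
Part 2: S1 = 518938; c = 16; cross terms: (16*-35 - 33*-28)=364, (33*14 - -15*-35)=-63, (-15*40 - -36*14)=-96, (-36*1 - -14*40)=524, (-14*-28 - 16*1)=376; twice the area = |1105| = 1105; area = 1105/2; answer 1105/2

1105/2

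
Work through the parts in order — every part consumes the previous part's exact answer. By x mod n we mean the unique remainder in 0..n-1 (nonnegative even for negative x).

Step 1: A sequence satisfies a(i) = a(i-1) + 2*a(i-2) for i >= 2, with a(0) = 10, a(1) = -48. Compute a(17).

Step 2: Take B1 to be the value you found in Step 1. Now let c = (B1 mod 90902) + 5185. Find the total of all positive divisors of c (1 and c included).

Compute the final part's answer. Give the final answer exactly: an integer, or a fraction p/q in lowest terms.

Step 1: a(2) = 1*(-48) + 2*(10) = -28; iterating: a(2)=-28, a(3)=-124, a(4)=-180, a(5)=-428, a(6)=-788, a(7)=-1644, a(8)=-3220, a(9)=-6508, a(10)=-12948, a(11)=-25964, a(12)=-51860, a(13)=-103788, a(14)=-207508, a(15)=-415084, a(16)=-830100, a(17)=-1660268; answer -1660268
Step 2: B1 = -1660268; c = 72055; 72055 = 5 * 14411; sigma = (1 + 5) * (1 + 14411) = 6 * 14412 = 86472; answer 86472

86472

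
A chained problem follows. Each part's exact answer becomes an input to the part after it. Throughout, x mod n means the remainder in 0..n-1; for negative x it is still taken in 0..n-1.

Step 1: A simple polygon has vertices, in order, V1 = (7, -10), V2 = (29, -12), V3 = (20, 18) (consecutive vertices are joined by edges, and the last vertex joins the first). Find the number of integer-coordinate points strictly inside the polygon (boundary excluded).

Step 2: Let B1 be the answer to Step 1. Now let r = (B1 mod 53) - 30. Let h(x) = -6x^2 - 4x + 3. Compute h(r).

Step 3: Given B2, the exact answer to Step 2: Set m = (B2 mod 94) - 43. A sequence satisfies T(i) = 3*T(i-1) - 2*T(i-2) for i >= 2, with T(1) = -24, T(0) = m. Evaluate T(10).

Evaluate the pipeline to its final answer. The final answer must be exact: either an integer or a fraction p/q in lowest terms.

-36816

Step 1: cross terms: (7*-12 - 29*-10)=206, (29*18 - 20*-12)=762, (20*-10 - 7*18)=-326; twice the area = |642| = 642; area = 321; boundary points = 2 + 3 + 1 = 6; strictly interior points = area - boundary/2 + 1 = 319; answer 319
Step 2: B1 = 319; r = -29; -6*(-29)^2 - 4*(-29)^1 + 3 = (-5046) + (116) + (3) = -4927; answer -4927
Step 3: B2 = -4927; m = 12; T(2) = 3*(-24) - 2*(12) = -96; iterating: T(2)=-96, T(3)=-240, T(4)=-528, T(5)=-1104, T(6)=-2256, T(7)=-4560, T(8)=-9168, T(9)=-18384, T(10)=-36816; answer -36816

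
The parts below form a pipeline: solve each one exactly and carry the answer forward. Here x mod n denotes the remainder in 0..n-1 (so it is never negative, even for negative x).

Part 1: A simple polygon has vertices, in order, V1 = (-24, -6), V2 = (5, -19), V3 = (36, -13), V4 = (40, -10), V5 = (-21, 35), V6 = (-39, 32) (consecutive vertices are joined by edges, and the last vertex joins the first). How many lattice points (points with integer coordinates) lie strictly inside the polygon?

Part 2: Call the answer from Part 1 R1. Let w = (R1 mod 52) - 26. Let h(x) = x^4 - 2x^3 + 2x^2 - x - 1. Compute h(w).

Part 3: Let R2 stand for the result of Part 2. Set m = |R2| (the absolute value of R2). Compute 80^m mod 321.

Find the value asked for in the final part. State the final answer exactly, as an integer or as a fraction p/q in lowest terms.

Part 1: cross terms: (-24*-19 - 5*-6)=486, (5*-13 - 36*-19)=619, (36*-10 - 40*-13)=160, (40*35 - -21*-10)=1190, (-21*32 - -39*35)=693, (-39*-6 - -24*32)=1002; twice the area = |4150| = 4150; area = 2075; boundary points = 1 + 1 + 1 + 1 + 3 + 1 = 8; strictly interior points = area - boundary/2 + 1 = 2072; answer 2072
Part 2: R1 = 2072; w = 18; 1*(18)^4 - 2*(18)^3 + 2*(18)^2 - 1*(18)^1 - 1 = (104976) + (-11664) + (648) + (-18) + (-1) = 93941; answer 93941
Part 3: R2 = 93941; m = 93941; squarings mod 321: 80^1=80, 80^2=301, 80^4=79, 80^8=142, 80^16=262, 80^32=271, 80^64=253, 80^128=130, 80^256=208, 80^512=250, 80^1024=226, 80^2048=37, 80^4096=85, 80^8192=163, 80^16384=247, 80^32768=19, 80^65536=40; 80^93941 = 80^1 * 80^4 * 80^16 * 80^32 * 80^64 * 80^128 * 80^512 * 80^1024 * 80^2048 * 80^8192 * 80^16384 * 80^65536 = 8 (mod 321); answer 8

8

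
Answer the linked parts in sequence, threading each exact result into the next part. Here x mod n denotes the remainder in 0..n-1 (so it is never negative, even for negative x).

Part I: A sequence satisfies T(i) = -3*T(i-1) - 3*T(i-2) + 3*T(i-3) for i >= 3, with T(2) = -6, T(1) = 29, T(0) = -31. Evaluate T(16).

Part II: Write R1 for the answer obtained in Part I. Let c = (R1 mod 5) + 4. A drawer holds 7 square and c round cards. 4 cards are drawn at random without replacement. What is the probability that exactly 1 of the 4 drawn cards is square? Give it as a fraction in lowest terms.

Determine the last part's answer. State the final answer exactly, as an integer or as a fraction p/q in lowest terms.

14/99

Part I: T(3) = -3*(-6) - 3*(29) + 3*(-31) = -162; iterating: T(3)=-162, T(4)=591, T(5)=-1305, T(6)=1656, T(7)=720, T(8)=-11043, T(9)=35937, T(10)=-72522, T(11)=76626, T(12)=95499, T(13)=-733941, T(14)=2145204, T(15)=-3947292, T(16)=3204441; answer 3204441
Part II: R1 = 3204441; c = 5; total draws C(12,4) = 495; favorable C(7,1)*C(5,3) = 70; P = 14/99; answer 14/99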